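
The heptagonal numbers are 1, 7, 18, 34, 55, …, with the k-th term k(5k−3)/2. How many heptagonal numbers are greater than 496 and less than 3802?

25

The n-th heptagonal number is n(5n−3)/2.
Smallest index with value > 496: n = 15 (giving 540).
Largest index with value < 3802: n = 39 (giving 3744).
Indices 15 through 39: 25 terms.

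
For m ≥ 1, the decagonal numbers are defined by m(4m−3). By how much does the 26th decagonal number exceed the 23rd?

579

26·(4·26 − 3) = 2626 and 23·(4·23 − 3) = 2047.
Difference: 2626 − 2047 = 579.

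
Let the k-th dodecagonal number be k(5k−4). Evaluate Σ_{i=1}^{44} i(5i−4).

142890

Σ i(5i−4) = 5Σi² − 4Σi over i = 1..44.
Σi = 990 and Σi² = 29370.
5·29370 − 4·990 = 142890.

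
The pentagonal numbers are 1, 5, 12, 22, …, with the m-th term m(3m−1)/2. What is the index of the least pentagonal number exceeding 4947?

58

Solve n(3n−1)/2 > 4947 for integer n.
The largest n with value ≤ 4947 is 57 (since 4845 ≤ 4947 < 5017), so the first above is n = 58, value 5017.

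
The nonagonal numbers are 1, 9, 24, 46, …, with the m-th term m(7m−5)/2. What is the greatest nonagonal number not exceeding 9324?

8976

Solve n(7n−5)/2 ≤ 9324 for integer n.
n = 51 gives 8976 ≤ 9324, while n = 52 gives 9334 > 9324; so the answer is 8976.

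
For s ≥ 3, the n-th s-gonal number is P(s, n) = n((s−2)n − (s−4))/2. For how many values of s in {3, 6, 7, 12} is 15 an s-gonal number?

s = 3: P(3, 5) = 15. ✓
s = 6: P(6, 3) = 15. ✓
s = 7: P(7, 2) = 7 and P(7, 3) = 18; 15 is not s-gonal.
s = 12: P(12, 2) = 12 and P(12, 3) = 33; 15 is not s-gonal.
Hits: s ∈ {3, 6} → 2.

2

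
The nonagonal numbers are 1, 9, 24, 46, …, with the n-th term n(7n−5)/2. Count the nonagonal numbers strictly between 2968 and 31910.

66

The n-th nonagonal number is n(7n−5)/2.
Smallest index with value > 2968: n = 30 (giving 3075).
Largest index with value < 31910: n = 95 (giving 31350).
Indices 30 through 95: 66 terms.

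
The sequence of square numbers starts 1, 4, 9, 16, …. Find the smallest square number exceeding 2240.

2304

Solve n² > 2240 for integer n.
The largest n with value ≤ 2240 is 47 (since 2209 ≤ 2240 < 2304), so the first above is n = 48, value 2304.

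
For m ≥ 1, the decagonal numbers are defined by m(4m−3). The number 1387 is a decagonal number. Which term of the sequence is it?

Set n(4n−3) = 1387, giving 4n² − 3n − 1387 = 0.
The discriminant is 9 + 16·1387 = 22201, and √22201 = 149.
So n = (3 + 149) / 8 = 152/8 = 19.

19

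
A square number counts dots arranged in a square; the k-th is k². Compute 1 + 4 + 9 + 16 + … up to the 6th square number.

Σ_{i=1}^{6} i² = 6·7·13/6 = 91.

91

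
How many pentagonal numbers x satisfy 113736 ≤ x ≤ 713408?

414

The n-th pentagonal number is n(3n−1)/2.
Smallest index with value ≥ 113736: n = 276 (giving 114126).
Largest index with value ≤ 713408: n = 689 (giving 711737).
Indices 276 through 689: 414 terms.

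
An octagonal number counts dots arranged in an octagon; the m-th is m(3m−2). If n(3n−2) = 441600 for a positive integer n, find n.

384

Set n(3n−2) = 441600, giving 3n² − 2n − 441600 = 0.
The discriminant is 4 + 12·441600 = 5299204, and √5299204 = 2302.
So n = (2 + 2302) / 6 = 2304/6 = 384.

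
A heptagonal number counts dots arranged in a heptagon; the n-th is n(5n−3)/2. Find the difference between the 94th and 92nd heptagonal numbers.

927

94·(5·94 − 3)/2 = 21949 and 92·(5·92 − 3)/2 = 21022.
Difference: 21949 − 21022 = 927.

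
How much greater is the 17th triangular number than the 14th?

48

17·18/2 = 153 and 14·15/2 = 105.
Difference: 153 − 105 = 48.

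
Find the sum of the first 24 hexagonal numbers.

Σ i(2i−1) = 2Σi² − Σi over i = 1..24.
Σi = 300 and Σi² = 4900.
2·4900 − 1·300 = 9500.

9500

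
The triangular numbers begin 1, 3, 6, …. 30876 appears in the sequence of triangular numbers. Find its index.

Set n(n+1)/2 = 30876, giving n² + n − 61752 = 0.
The discriminant is 1 + 8·30876 = 247009, and √247009 = 497.
So n = (-1 + 497) / 2 = 496/2 = 248.

248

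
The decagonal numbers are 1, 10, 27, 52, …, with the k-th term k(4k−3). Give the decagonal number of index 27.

2835

The 27th decagonal number is n(4n−3) with n = 27.
27·(4·27 − 3) = 27·105 = 2835.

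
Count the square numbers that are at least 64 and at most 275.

The n-th square number is n².
Smallest index with value ≥ 64: n = 8 (giving 64).
Largest index with value ≤ 275: n = 16 (giving 256).
Indices 8 through 16: 9 terms.

9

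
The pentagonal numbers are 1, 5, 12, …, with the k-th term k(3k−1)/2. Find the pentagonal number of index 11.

176

11·(3·11 − 1)/2 = 11·32/2 = 11·16 = 176.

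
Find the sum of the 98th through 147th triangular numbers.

Σ i(i+1)/2 = (Σi² + Σi) / 2 over i = 98..147.
Σi = 10878 − 4753 = 6125 and Σi² = 1069670 − 308945 = 760725.
(1·760725 + 1·6125) / 2 = 766850/2 = 383425.

383425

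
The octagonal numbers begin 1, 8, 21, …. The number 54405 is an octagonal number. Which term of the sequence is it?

135

Set n(3n−2) = 54405, giving 3n² − 2n − 54405 = 0.
The discriminant is 4 + 12·54405 = 652864, and √652864 = 808.
So n = (2 + 808) / 6 = 810/6 = 135.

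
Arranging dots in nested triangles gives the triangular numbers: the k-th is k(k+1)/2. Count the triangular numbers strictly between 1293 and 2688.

The n-th triangular number is n(n+1)/2.
Smallest index with value > 1293: n = 51 (giving 1326).
Largest index with value < 2688: n = 72 (giving 2628).
Indices 51 through 72: 22 terms.

22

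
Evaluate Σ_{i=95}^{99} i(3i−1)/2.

Σ i(3i−1)/2 = (3Σi² − Σi) / 2 over i = 95..99.
Σi = 4950 − 4465 = 485 and Σi² = 328350 − 281295 = 47055.
(3·47055 − 1·485) / 2 = 140680/2 = 70340.

70340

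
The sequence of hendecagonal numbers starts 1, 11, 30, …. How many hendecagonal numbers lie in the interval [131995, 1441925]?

395

The n-th hendecagonal number is n(9n−7)/2.
Smallest index with value ≥ 131995: n = 172 (giving 132526).
Largest index with value ≤ 1441925: n = 566 (giving 1439621).
Indices 172 through 566: 395 terms.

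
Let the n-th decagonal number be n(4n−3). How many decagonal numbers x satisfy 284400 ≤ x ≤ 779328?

The n-th decagonal number is n(4n−3).
Smallest index with value ≥ 284400: n = 268 (giving 286492).
Largest index with value ≤ 779328: n = 441 (giving 776601).
Indices 268 through 441: 174 terms.

174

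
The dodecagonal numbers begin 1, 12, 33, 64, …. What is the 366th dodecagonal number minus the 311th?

185955

366·(5·366 − 4) = 668316 and 311·(5·311 − 4) = 482361.
Difference: 668316 − 482361 = 185955.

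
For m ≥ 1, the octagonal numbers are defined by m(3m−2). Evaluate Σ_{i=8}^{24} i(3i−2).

Σ i(3i−2) = 3Σi² − 2Σi over i = 8..24.
Σi = 300 − 28 = 272 and Σi² = 4900 − 140 = 4760.
3·4760 − 2·272 = 13736.

13736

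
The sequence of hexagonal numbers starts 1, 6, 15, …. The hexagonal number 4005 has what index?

Set n(2n−1) = 4005, giving 2n² − n − 4005 = 0.
The discriminant is 1 + 8·4005 = 32041, and √32041 = 179.
So n = (1 + 179) / 4 = 180/4 = 45.
Check: 45·(2·45 − 1) = 4005. ✓

45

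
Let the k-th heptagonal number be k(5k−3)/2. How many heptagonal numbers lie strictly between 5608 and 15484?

The n-th heptagonal number is n(5n−3)/2.
Smallest index with value > 5608: n = 48 (giving 5688).
Largest index with value < 15484: n = 78 (giving 15093).
Indices 48 through 78: 31 terms.

31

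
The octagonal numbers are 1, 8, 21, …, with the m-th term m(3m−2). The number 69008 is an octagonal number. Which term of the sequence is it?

Set n(3n−2) = 69008, giving 3n² − 2n − 69008 = 0.
So n = (2 + 910) / 6 = 912/6 = 152.

152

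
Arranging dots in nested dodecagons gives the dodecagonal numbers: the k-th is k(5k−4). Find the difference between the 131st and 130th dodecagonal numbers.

Consecutive dodecagonal numbers differ by 10n − 9: here 10·131 − 9 = 1301.

1301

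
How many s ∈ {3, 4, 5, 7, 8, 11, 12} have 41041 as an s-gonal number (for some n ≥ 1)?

2

s = 3: P(3, 286) = 41041. ✓
s = 4: P(4, 202) = 40804 and P(4, 203) = 41209; 41041 is not s-gonal.
s = 5: P(5, 165) = 40755 and P(5, 166) = 41251; 41041 is not s-gonal.
s = 7: P(7, 128) = 40768 and P(7, 129) = 41409; 41041 is not s-gonal.
s = 8: P(8, 117) = 40833 and P(8, 118) = 41536; 41041 is not s-gonal.
s = 11: P(11, 95) = 40280 and P(11, 96) = 41136; 41041 is not s-gonal.
s = 12: P(12, 91) = 41041. ✓
Hits: s ∈ {3, 12} → 2.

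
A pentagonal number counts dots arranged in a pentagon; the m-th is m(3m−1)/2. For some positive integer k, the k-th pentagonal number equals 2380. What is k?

40

Set n(3n−1)/2 = 2380, giving 3n² − n − 4760 = 0.
The discriminant is 1 + 24·2380 = 57121, and √57121 = 239.
So n = (1 + 239) / 6 = 240/6 = 40.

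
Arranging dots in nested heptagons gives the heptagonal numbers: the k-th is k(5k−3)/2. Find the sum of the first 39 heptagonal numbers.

Σ i(5i−3)/2 = (5Σi² − 3Σi) / 2 over i = 1..39.
Σi = 780 and Σi² = 20540.
(5·20540 − 3·780) / 2 = 100360/2 = 50180.

50180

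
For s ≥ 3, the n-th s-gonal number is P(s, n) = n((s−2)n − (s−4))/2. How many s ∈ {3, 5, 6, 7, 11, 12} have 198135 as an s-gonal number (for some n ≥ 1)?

s = 3: P(3, 629) = 198135. ✓
s = 5: P(5, 363) = 197472 and P(5, 364) = 198562; 198135 is not s-gonal.
s = 6: P(6, 315) = 198135. ✓
s = 7: P(7, 281) = 196981 and P(7, 282) = 198387; 198135 is not s-gonal.
s = 11: P(11, 210) = 197715 and P(11, 211) = 199606; 198135 is not s-gonal.
s = 12: P(12, 199) = 197209 and P(12, 200) = 199200; 198135 is not s-gonal.
Hits: s ∈ {3, 6} → 2.

2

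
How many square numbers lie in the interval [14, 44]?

3

The n-th square number is n².
Smallest index with value ≥ 14: n = 4 (giving 16).
Largest index with value ≤ 44: n = 6 (giving 36).
Indices 4 through 6: 3 terms.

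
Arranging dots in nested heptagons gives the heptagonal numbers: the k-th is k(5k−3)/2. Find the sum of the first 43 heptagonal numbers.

67166

Σ i(5i−3)/2 = (5Σi² − 3Σi) / 2 over i = 1..43.
Σi = 946 and Σi² = 27434.
(5·27434 − 3·946) / 2 = 134332/2 = 67166.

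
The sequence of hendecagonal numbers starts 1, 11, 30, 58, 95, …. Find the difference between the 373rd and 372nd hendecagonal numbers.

3349

Consecutive hendecagonal numbers differ by 9n − 8: here 9·373 − 8 = 3349.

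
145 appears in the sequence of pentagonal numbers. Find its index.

10

Set n(3n−1)/2 = 145, giving 3n² − n − 290 = 0.
So n = (1 + 59) / 6 = 60/6 = 10.
Check: 10·(3·10 − 1)/2 = 145. ✓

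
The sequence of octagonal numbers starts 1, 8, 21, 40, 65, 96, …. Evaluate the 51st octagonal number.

51·(3·51 − 2) = 51·151 = 7701.

7701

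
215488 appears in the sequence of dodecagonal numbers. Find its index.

Set n(5n−4) = 215488, giving 5n² − 4n − 215488 = 0.
The discriminant is 16 + 20·215488 = 4309776, and √4309776 = 2076.
So n = (4 + 2076) / 10 = 2080/10 = 208.

208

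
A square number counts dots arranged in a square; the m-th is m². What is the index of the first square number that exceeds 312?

Solve n² > 312 for integer n.
The largest n with value ≤ 312 is 17 (since 289 ≤ 312 < 324), so the first above is n = 18, value 324.

18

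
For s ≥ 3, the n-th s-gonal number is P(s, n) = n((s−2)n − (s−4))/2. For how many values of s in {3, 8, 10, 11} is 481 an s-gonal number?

s = 3: P(3, 30) = 465 and P(3, 31) = 496; 481 is not s-gonal.
s = 8: P(8, 13) = 481. ✓
s = 10: P(10, 11) = 451 and P(10, 12) = 540; 481 is not s-gonal.
s = 11: P(11, 10) = 415 and P(11, 11) = 506; 481 is not s-gonal.
Hits: s ∈ {8} → 1.

1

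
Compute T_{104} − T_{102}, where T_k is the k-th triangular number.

104·105/2 = 5460 and 102·103/2 = 5253.
Difference: 5460 − 5253 = 207.

207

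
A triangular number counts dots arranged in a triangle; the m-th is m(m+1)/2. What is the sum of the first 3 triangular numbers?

10

Σ i(i+1)/2 = (Σi² + Σi) / 2 over i = 1..3.
Σi = 6 and Σi² = 14.
(1·14 + 1·6) / 2 = 20/2 = 10.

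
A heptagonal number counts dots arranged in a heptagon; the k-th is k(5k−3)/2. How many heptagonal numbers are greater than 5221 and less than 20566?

The n-th heptagonal number is n(5n−3)/2.
Smallest index with value > 5221: n = 47 (giving 5452).
Largest index with value < 20566: n = 90 (giving 20115).
Indices 47 through 90: 44 terms.

44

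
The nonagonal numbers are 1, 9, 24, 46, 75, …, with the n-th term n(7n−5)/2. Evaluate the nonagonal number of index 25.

25·(7·25 − 5)/2 = 25·170/2 = 25·85 = 2125.

2125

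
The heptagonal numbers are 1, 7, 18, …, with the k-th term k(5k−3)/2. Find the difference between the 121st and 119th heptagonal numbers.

1197

121·(5·121 − 3)/2 = 36421 and 119·(5·119 − 3)/2 = 35224.
Difference: 36421 − 35224 = 1197.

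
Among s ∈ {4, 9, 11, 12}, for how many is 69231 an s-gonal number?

s = 4: P(4, 263) = 69169 and P(4, 264) = 69696; 69231 is not s-gonal.
s = 9: P(9, 141) = 69231. ✓
s = 11: P(11, 124) = 68758 and P(11, 125) = 69875; 69231 is not s-gonal.
s = 12: P(12, 118) = 69148 and P(12, 119) = 70329; 69231 is not s-gonal.
Hits: s ∈ {9} → 1.

1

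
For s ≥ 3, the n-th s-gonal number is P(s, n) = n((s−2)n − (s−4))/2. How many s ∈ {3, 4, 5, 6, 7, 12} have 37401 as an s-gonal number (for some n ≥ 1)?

2

s = 3: P(3, 273) = 37401. ✓
s = 4: P(4, 193) = 37249 and P(4, 194) = 37636; 37401 is not s-gonal.
s = 5: P(5, 158) = 37367 and P(5, 159) = 37842; 37401 is not s-gonal.
s = 6: P(6, 137) = 37401. ✓
s = 7: P(7, 122) = 37027 and P(7, 123) = 37638; 37401 is not s-gonal.
s = 12: P(12, 86) = 36636 and P(12, 87) = 37497; 37401 is not s-gonal.
Hits: s ∈ {3, 6} → 2.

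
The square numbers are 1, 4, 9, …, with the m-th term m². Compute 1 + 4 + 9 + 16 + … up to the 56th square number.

Σ_{i=1}^{56} i² = 56·57·113/6 = 60116.

60116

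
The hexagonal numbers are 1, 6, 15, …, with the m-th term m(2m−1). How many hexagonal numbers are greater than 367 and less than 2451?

The n-th hexagonal number is n(2n−1).
Smallest index with value > 367: n = 14 (giving 378).
Largest index with value < 2451: n = 35 (giving 2415).
Indices 14 through 35: 22 terms.

22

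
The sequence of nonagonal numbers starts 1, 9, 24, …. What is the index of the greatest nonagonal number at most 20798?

Solve n(7n−5)/2 ≤ 20798 for integer n.
n = 77 gives 20559 ≤ 20798, while n = 78 gives 21099 > 20798; so the answer is index 77.

77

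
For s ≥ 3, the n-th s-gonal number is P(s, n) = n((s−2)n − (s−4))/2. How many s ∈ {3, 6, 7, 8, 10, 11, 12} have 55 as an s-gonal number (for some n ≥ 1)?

2

s = 3: P(3, 10) = 55. ✓
s = 6: P(6, 5) = 45 and P(6, 6) = 66; 55 is not s-gonal.
s = 7: P(7, 5) = 55. ✓
s = 8: P(8, 4) = 40 and P(8, 5) = 65; 55 is not s-gonal.
s = 10: P(10, 4) = 52 and P(10, 5) = 85; 55 is not s-gonal.
s = 11: P(11, 3) = 30 and P(11, 4) = 58; 55 is not s-gonal.
s = 12: P(12, 3) = 33 and P(12, 4) = 64; 55 is not s-gonal.
Hits: s ∈ {3, 7} → 2.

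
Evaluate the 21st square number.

441

The 21st square number is n² with n = 21.
21² = 441.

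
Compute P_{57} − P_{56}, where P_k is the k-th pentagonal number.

Consecutive pentagonal numbers differ by 3n − 2: here 3·57 − 2 = 169.

169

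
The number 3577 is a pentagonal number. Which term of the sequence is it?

Set n(3n−1)/2 = 3577, giving 3n² − n − 7154 = 0.
The discriminant is 1 + 24·3577 = 85849, and √85849 = 293.
So n = (1 + 293) / 6 = 294/6 = 49.

49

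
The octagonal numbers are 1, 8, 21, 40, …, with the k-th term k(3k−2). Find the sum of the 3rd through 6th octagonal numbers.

222

Σ i(3i−2) = 3Σi² − 2Σi over i = 3..6.
Σi = 21 − 3 = 18 and Σi² = 91 − 5 = 86.
3·86 − 2·18 = 222.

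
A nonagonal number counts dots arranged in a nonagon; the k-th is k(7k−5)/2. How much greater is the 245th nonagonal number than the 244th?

1709

Consecutive nonagonal numbers differ by 7n − 6: here 7·245 − 6 = 1709.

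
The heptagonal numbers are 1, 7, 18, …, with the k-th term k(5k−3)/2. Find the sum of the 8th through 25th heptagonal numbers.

Σ i(5i−3)/2 = (5Σi² − 3Σi) / 2 over i = 8..25.
Σi = 325 − 28 = 297 and Σi² = 5525 − 140 = 5385.
(5·5385 − 3·297) / 2 = 26034/2 = 13017.

13017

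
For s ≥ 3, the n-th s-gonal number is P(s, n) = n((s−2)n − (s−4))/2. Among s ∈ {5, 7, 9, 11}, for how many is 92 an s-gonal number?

s = 5: P(5, 8) = 92. ✓
s = 7: P(7, 6) = 81 and P(7, 7) = 112; 92 is not s-gonal.
s = 9: P(9, 5) = 75 and P(9, 6) = 111; 92 is not s-gonal.
s = 11: P(11, 4) = 58 and P(11, 5) = 95; 92 is not s-gonal.
Hits: s ∈ {5} → 1.

1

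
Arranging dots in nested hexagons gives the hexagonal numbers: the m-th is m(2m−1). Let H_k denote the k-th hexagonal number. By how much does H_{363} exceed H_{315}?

65040

363·(2·363 − 1) = 263175 and 315·(2·315 − 1) = 198135.
Difference: 263175 − 198135 = 65040.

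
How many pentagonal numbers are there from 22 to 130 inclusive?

6

The n-th pentagonal number is n(3n−1)/2.
Smallest index with value ≥ 22: n = 4 (giving 22).
Largest index with value ≤ 130: n = 9 (giving 117).
Indices 4 through 9: 6 terms.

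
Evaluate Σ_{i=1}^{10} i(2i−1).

Σ i(2i−1) = 2Σi² − Σi over i = 1..10.
Σi = 55 and Σi² = 385.
2·385 − 1·55 = 715.

715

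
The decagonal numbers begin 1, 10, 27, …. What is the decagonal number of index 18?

1242

The 18th decagonal number is n(4n−3) with n = 18.
18·(4·18 − 3) = 18·69 = 1242.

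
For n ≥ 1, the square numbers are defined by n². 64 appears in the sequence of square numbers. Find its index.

8

We need n² = 64, so n = √64 = 8.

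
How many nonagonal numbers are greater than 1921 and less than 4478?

The n-th nonagonal number is n(7n−5)/2.
Smallest index with value > 1921: n = 24 (giving 1956).
Largest index with value < 4478: n = 36 (giving 4446).
Indices 24 through 36: 13 terms.

13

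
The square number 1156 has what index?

We need n² = 1156, so n = √1156 = 34.

34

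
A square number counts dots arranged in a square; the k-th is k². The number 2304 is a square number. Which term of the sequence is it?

48

We need n² = 2304, so n = √2304 = 48.
Check: 48² = 2304. ✓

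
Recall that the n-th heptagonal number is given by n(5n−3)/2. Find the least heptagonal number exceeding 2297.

Solve n(5n−3)/2 > 2297 for integer n.
The largest n with value ≤ 2297 is 30 (since 2205 ≤ 2297 < 2356), so the first above is n = 31, value 2356.

2356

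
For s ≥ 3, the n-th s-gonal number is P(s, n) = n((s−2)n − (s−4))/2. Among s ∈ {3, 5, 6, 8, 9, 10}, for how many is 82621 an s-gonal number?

s = 3: P(3, 406) = 82621. ✓
s = 5: P(5, 234) = 82017 and P(5, 235) = 82720; 82621 is not s-gonal.
s = 6: P(6, 203) = 82215 and P(6, 204) = 83028; 82621 is not s-gonal.
s = 8: P(8, 166) = 82336 and P(8, 167) = 83333; 82621 is not s-gonal.
s = 9: P(9, 154) = 82621. ✓
s = 10: P(10, 144) = 82512 and P(10, 145) = 83665; 82621 is not s-gonal.
Hits: s ∈ {3, 9} → 2.

2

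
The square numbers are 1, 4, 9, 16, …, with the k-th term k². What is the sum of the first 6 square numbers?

91

Σ_{i=1}^{6} i² = 6·7·13/6 = 91.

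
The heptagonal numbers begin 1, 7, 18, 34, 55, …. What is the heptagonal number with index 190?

The 190th heptagonal number is n(5n−3)/2 with n = 190.
190·(5·190 − 3)/2 = 190·947/2 = 89965.

89965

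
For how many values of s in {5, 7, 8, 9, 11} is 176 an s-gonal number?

2

s = 5: P(5, 11) = 176. ✓
s = 7: P(7, 8) = 148 and P(7, 9) = 189; 176 is not s-gonal.
s = 8: P(8, 8) = 176. ✓
s = 9: P(9, 7) = 154 and P(9, 8) = 204; 176 is not s-gonal.
s = 11: P(11, 6) = 141 and P(11, 7) = 196; 176 is not s-gonal.
Hits: s ∈ {5, 8} → 2.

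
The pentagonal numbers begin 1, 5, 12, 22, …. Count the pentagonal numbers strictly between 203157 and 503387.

211

The n-th pentagonal number is n(3n−1)/2.
Smallest index with value > 203157: n = 369 (giving 204057).
Largest index with value < 503387: n = 579 (giving 502572).
Indices 369 through 579: 211 terms.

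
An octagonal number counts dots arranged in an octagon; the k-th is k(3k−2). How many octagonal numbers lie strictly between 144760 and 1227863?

420

The n-th octagonal number is n(3n−2).
Smallest index with value > 144760: n = 221 (giving 146081).
Largest index with value < 1227863: n = 640 (giving 1227520).
Indices 221 through 640: 420 terms.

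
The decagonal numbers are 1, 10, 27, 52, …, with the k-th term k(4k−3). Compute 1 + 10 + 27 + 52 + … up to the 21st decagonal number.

Σ i(4i−3) = 4Σi² − 3Σi over i = 1..21.
Σi = 231 and Σi² = 3311.
4·3311 − 3·231 = 12551.

12551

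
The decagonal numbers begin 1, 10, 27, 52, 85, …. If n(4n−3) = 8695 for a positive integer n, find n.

Set n(4n−3) = 8695, giving 4n² − 3n − 8695 = 0.
So n = (3 + 373) / 8 = 376/8 = 47.
Check: 47·(4·47 − 3) = 8695. ✓

47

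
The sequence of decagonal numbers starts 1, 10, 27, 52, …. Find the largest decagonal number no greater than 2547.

2425

Solve n(4n−3) ≤ 2547 for integer n.
n = 25 gives 2425 ≤ 2547, while n = 26 gives 2626 > 2547; so the answer is 2425.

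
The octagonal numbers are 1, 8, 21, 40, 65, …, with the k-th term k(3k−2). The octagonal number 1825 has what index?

Set n(3n−2) = 1825, giving 3n² − 2n − 1825 = 0.
So n = (2 + 148) / 6 = 150/6 = 25.

25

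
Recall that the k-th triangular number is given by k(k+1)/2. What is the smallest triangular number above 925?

946

Solve n(n+1)/2 > 925 for integer n.
The largest n with value ≤ 925 is 42 (since 903 ≤ 925 < 946), so the first above is n = 43, value 946.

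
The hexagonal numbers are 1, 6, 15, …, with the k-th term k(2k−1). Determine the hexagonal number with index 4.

28

The 4th hexagonal number is n(2n−1) with n = 4.
4·(2·4 − 1) = 4·7 = 28.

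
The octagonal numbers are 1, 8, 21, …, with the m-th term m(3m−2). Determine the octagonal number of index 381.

434721

The 381st octagonal number is n(3n−2) with n = 381.
381·(3·381 − 2) = 381·1141 = 434721.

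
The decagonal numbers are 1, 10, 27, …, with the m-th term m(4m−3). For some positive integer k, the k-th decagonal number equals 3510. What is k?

30

Set n(4n−3) = 3510, giving 4n² − 3n − 3510 = 0.
The discriminant is 9 + 16·3510 = 56169, and √56169 = 237.
So n = (3 + 237) / 8 = 240/8 = 30.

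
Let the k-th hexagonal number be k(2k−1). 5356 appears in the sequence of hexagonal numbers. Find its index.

Set n(2n−1) = 5356, giving 2n² − n − 5356 = 0.
So n = (1 + 207) / 4 = 208/4 = 52.

52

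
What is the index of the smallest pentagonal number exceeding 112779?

Solve n(3n−1)/2 > 112779 for integer n.
The largest n with value ≤ 112779 is 274 (since 112477 ≤ 112779 < 113300), so the first above is n = 275, value 113300.

275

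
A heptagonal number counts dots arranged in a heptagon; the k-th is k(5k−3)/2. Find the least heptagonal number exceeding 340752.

341695

Solve n(5n−3)/2 > 340752 for integer n.
The largest n with value ≤ 340752 is 369 (since 339849 ≤ 340752 < 341695), so the first above is n = 370, value 341695.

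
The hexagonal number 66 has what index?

Set n(2n−1) = 66, giving 2n² − n − 66 = 0.
The discriminant is 1 + 8·66 = 529, and √529 = 23.
So n = (1 + 23) / 4 = 24/4 = 6.

6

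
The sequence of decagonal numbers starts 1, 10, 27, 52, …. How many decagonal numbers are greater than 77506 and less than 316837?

The n-th decagonal number is n(4n−3).
Smallest index with value > 77506: n = 140 (giving 77980).
Largest index with value < 316837: n = 281 (giving 315001).
Indices 140 through 281: 142 terms.

142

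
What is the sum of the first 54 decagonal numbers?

211365

Σ i(4i−3) = 4Σi² − 3Σi over i = 1..54.
Σi = 1485 and Σi² = 53955.
4·53955 − 3·1485 = 211365.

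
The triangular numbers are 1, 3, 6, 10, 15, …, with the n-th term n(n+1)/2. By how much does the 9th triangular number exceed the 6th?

24

9·10/2 = 45 and 6·7/2 = 21.
Difference: 45 − 21 = 24.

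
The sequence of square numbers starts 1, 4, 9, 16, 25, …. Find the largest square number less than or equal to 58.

49

Solve n² ≤ 58 for integer n.
n = 7 gives 49 ≤ 58, while n = 8 gives 64 > 58; so the answer is 49.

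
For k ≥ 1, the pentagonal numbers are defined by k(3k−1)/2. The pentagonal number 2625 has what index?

Set n(3n−1)/2 = 2625, giving 3n² − n − 5250 = 0.
The discriminant is 1 + 24·2625 = 63001, and √63001 = 251.
So n = (1 + 251) / 6 = 252/6 = 42.

42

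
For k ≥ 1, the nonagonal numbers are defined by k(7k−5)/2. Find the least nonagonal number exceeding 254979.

256366

Solve n(7n−5)/2 > 254979 for integer n.
The largest n with value ≤ 254979 is 270 (since 254475 ≤ 254979 < 256366), so the first above is n = 271, value 256366.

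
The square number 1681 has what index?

We need n² = 1681, so n = √1681 = 41.
Check: 41² = 1681. ✓

41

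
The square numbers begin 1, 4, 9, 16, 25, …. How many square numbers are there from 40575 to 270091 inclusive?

The n-th square number is n².
Smallest index with value ≥ 40575: n = 202 (giving 40804).
Largest index with value ≤ 270091: n = 519 (giving 269361).
Indices 202 through 519: 318 terms.

318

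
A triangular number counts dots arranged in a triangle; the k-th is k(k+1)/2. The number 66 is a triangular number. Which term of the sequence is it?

Set n(n+1)/2 = 66, giving n² + n − 132 = 0.
So n = (-1 + 23) / 2 = 22/2 = 11.

11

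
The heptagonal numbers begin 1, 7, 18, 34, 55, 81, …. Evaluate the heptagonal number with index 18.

The 18th heptagonal number is n(5n−3)/2 with n = 18.
18·(5·18 − 3)/2 = 18·87/2 = 783.

783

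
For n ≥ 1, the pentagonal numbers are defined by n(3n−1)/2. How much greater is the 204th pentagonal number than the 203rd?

610

Consecutive pentagonal numbers differ by 3n − 2: here 3·204 − 2 = 610.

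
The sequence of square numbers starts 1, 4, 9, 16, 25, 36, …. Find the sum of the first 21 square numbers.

3311

Σ_{i=1}^{21} i² = 21·22·43/6 = 3311.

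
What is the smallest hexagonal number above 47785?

47895

Solve n(2n−1) > 47785 for integer n.
The largest n with value ≤ 47785 is 154 (since 47278 ≤ 47785 < 47895), so the first above is n = 155, value 47895.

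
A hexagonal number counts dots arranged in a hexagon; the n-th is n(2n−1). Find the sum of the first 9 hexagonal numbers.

525

Σ i(2i−1) = 2Σi² − Σi over i = 1..9.
Σi = 45 and Σi² = 285.
2·285 − 1·45 = 525.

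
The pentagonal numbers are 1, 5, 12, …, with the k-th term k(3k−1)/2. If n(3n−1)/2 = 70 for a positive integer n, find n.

Set n(3n−1)/2 = 70, giving 3n² − n − 140 = 0.
So n = (1 + 41) / 6 = 42/6 = 7.

7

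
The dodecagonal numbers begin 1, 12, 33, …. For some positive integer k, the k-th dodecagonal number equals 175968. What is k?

Set n(5n−4) = 175968, giving 5n² − 4n − 175968 = 0.
The discriminant is 16 + 20·175968 = 3519376, and √3519376 = 1876.
So n = (4 + 1876) / 10 = 1880/10 = 188.
Check: 188·(5·188 − 4) = 175968. ✓

188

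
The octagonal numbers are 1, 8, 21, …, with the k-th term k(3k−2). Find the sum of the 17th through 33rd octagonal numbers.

32249

Σ i(3i−2) = 3Σi² − 2Σi over i = 17..33.
Σi = 561 − 136 = 425 and Σi² = 12529 − 1496 = 11033.
3·11033 − 2·425 = 32249.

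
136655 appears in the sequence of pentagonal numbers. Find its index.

302

Set n(3n−1)/2 = 136655, giving 3n² − n − 273310 = 0.
The discriminant is 1 + 24·136655 = 3279721, and √3279721 = 1811.
So n = (1 + 1811) / 6 = 1812/6 = 302.
Check: 302·(3·302 − 1)/2 = 136655. ✓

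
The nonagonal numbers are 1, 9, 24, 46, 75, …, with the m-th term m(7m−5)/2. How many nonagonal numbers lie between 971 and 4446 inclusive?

19

The n-th nonagonal number is n(7n−5)/2.
Smallest index with value ≥ 971: n = 18 (giving 1089).
Largest index with value ≤ 4446: n = 36 (giving 4446).
Indices 18 through 36: 19 terms.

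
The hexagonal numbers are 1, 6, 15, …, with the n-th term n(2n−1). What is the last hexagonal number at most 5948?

Solve n(2n−1) ≤ 5948 for integer n.
n = 54 gives 5778 ≤ 5948, while n = 55 gives 5995 > 5948; so the answer is 5778.

5778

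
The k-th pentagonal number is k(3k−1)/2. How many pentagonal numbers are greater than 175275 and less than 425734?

The n-th pentagonal number is n(3n−1)/2.
Smallest index with value > 175275: n = 343 (giving 176302).
Largest index with value < 425734: n = 532 (giving 424270).
Indices 343 through 532: 190 terms.

190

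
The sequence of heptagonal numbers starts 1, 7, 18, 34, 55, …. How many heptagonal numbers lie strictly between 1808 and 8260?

The n-th heptagonal number is n(5n−3)/2.
Smallest index with value > 1808: n = 28 (giving 1918).
Largest index with value < 8260: n = 57 (giving 8037).
Indices 28 through 57: 30 terms.

30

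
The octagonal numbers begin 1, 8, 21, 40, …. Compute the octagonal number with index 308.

308·(3·308 − 2) = 308·922 = 283976.

283976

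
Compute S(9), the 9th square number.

81

9² = 81.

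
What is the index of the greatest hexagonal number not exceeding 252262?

Solve n(2n−1) ≤ 252262 for integer n.
n = 355 gives 251695 ≤ 252262, while n = 356 gives 253116 > 252262; so the answer is index 355.

355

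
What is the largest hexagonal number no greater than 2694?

2556

Solve n(2n−1) ≤ 2694 for integer n.
n = 36 gives 2556 ≤ 2694, while n = 37 gives 2701 > 2694; so the answer is 2556.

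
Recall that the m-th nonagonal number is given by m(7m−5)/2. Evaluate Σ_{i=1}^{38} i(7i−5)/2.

64714

Σ i(7i−5)/2 = (7Σi² − 5Σi) / 2 over i = 1..38.
Σi = 741 and Σi² = 19019.
(7·19019 − 5·741) / 2 = 129428/2 = 64714.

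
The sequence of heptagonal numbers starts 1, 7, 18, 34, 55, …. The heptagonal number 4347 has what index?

Set n(5n−3)/2 = 4347, giving 5n² − 3n − 8694 = 0.
So n = (3 + 417) / 10 = 420/10 = 42.
Check: 42·(5·42 − 3)/2 = 4347. ✓

42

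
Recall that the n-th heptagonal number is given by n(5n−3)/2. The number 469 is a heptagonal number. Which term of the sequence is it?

14

Set n(5n−3)/2 = 469, giving 5n² − 3n − 938 = 0.
The discriminant is 9 + 40·469 = 18769, and √18769 = 137.
So n = (3 + 137) / 10 = 140/10 = 14.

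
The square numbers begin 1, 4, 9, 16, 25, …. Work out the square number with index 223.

49729

223² = 49729.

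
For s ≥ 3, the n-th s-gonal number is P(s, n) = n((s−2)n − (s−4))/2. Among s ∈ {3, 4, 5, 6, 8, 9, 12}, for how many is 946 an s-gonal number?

2

s = 3: P(3, 43) = 946. ✓
s = 4: P(4, 30) = 900 and P(4, 31) = 961; 946 is not s-gonal.
s = 5: P(5, 25) = 925 and P(5, 26) = 1001; 946 is not s-gonal.
s = 6: P(6, 22) = 946. ✓
s = 8: P(8, 18) = 936 and P(8, 19) = 1045; 946 is not s-gonal.
s = 9: P(9, 16) = 856 and P(9, 17) = 969; 946 is not s-gonal.
s = 12: P(12, 14) = 924 and P(12, 15) = 1065; 946 is not s-gonal.
Hits: s ∈ {3, 6} → 2.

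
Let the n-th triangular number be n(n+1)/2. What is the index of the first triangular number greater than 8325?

129

Solve n(n+1)/2 > 8325 for integer n.
The largest n with value ≤ 8325 is 128 (since 8256 ≤ 8325 < 8385), so the first above is n = 129, value 8385.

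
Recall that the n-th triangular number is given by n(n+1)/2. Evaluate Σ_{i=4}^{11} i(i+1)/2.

Σ i(i+1)/2 = (Σi² + Σi) / 2 over i = 4..11.
Σi = 66 − 6 = 60 and Σi² = 506 − 14 = 492.
(1·492 + 1·60) / 2 = 552/2 = 276.

276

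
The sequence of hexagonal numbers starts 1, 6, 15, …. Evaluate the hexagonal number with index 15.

435

The 15th hexagonal number is n(2n−1) with n = 15.
15·(2·15 − 1) = 15·29 = 435.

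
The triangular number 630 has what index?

35

Set n(n+1)/2 = 630, giving n² + n − 1260 = 0.
The discriminant is 1 + 8·630 = 5041, and √5041 = 71.
So n = (-1 + 71) / 2 = 70/2 = 35.
Check: 35·36/2 = 630. ✓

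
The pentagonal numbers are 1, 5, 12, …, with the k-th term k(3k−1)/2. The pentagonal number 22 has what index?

4

Set n(3n−1)/2 = 22, giving 3n² − n − 44 = 0.
The discriminant is 1 + 24·22 = 529, and √529 = 23.
So n = (1 + 23) / 6 = 24/6 = 4.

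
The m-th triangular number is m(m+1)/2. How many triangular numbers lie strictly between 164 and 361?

9

The n-th triangular number is n(n+1)/2.
Smallest index with value > 164: n = 18 (giving 171).
Largest index with value < 361: n = 26 (giving 351).
Indices 18 through 26: 9 terms.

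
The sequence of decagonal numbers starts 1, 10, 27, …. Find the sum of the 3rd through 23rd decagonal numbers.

Σ i(4i−3) = 4Σi² − 3Σi over i = 3..23.
Σi = 276 − 3 = 273 and Σi² = 4324 − 5 = 4319.
4·4319 − 3·273 = 16457.

16457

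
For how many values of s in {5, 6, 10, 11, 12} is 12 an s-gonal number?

s = 5: P(5, 3) = 12. ✓
s = 6: P(6, 2) = 6 and P(6, 3) = 15; 12 is not s-gonal.
s = 10: P(10, 2) = 10 and P(10, 3) = 27; 12 is not s-gonal.
s = 11: P(11, 2) = 11 and P(11, 3) = 30; 12 is not s-gonal.
s = 12: P(12, 2) = 12. ✓
Hits: s ∈ {5, 12} → 2.

2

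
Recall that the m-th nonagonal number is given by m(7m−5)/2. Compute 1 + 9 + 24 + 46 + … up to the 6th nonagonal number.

Σ i(7i−5)/2 = (7Σi² − 5Σi) / 2 over i = 1..6.
Σi = 21 and Σi² = 91.
(7·91 − 5·21) / 2 = 532/2 = 266.

266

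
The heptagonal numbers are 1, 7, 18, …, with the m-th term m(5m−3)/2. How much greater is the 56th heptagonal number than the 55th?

276

Consecutive heptagonal numbers differ by 5n − 4: here 5·56 − 4 = 276.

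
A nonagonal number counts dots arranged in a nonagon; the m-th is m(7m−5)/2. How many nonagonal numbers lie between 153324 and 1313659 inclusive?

404

The n-th nonagonal number is n(7n−5)/2.
Smallest index with value ≥ 153324: n = 210 (giving 153825).
Largest index with value ≤ 1313659: n = 613 (giving 1313659).
Indices 210 through 613: 404 terms.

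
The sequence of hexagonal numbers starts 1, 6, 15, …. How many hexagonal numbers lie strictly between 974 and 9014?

The n-th hexagonal number is n(2n−1).
Smallest index with value > 974: n = 23 (giving 1035).
Largest index with value < 9014: n = 67 (giving 8911).
Indices 23 through 67: 45 terms.

45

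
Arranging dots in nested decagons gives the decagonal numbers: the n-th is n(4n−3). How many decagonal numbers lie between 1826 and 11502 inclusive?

33

The n-th decagonal number is n(4n−3).
Smallest index with value ≥ 1826: n = 22 (giving 1870).
Largest index with value ≤ 11502: n = 54 (giving 11502).
Indices 22 through 54: 33 terms.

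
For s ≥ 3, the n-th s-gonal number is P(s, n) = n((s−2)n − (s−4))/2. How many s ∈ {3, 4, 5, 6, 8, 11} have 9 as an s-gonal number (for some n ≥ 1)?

s = 3: P(3, 3) = 6 and P(3, 4) = 10; 9 is not s-gonal.
s = 4: P(4, 3) = 9. ✓
s = 5: P(5, 2) = 5 and P(5, 3) = 12; 9 is not s-gonal.
s = 6: P(6, 2) = 6 and P(6, 3) = 15; 9 is not s-gonal.
s = 8: P(8, 2) = 8 and P(8, 3) = 21; 9 is not s-gonal.
s = 11: P(11, 1) = 1 and P(11, 2) = 11; 9 is not s-gonal.
Hits: s ∈ {4} → 1.

1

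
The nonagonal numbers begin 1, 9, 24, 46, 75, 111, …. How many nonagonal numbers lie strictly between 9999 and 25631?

32

The n-th nonagonal number is n(7n−5)/2.
Smallest index with value > 9999: n = 54 (giving 10071).
Largest index with value < 25631: n = 85 (giving 25075).
Indices 54 through 85: 32 terms.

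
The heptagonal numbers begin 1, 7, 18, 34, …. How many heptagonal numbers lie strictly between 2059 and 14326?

46

The n-th heptagonal number is n(5n−3)/2.
Smallest index with value > 2059: n = 30 (giving 2205).
Largest index with value < 14326: n = 75 (giving 13950).
Indices 30 through 75: 46 terms.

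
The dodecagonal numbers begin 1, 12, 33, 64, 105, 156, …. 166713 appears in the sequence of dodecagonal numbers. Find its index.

183

Set n(5n−4) = 166713, giving 5n² − 4n − 166713 = 0.
So n = (4 + 1826) / 10 = 1830/10 = 183.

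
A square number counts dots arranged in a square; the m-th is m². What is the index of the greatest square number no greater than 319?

Solve n² ≤ 319 for integer n.
n = 17 gives 289 ≤ 319, while n = 18 gives 324 > 319; so the answer is index 17.

17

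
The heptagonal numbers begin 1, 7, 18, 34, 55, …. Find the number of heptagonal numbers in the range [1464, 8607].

34

The n-th heptagonal number is n(5n−3)/2.
Smallest index with value ≥ 1464: n = 25 (giving 1525).
Largest index with value ≤ 8607: n = 58 (giving 8323).
Indices 25 through 58: 34 terms.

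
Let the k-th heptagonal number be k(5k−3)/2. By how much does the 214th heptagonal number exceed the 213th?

Consecutive heptagonal numbers differ by 5n − 4: here 5·214 − 4 = 1066.

1066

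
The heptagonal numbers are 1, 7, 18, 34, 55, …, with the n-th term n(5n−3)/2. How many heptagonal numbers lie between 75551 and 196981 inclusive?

107

The n-th heptagonal number is n(5n−3)/2.
Smallest index with value ≥ 75551: n = 175 (giving 76300).
Largest index with value ≤ 196981: n = 281 (giving 196981).
Indices 175 through 281: 107 terms.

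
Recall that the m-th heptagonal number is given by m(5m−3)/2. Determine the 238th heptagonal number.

141253

238·(5·238 − 3)/2 = 238·1187/2 = 141253.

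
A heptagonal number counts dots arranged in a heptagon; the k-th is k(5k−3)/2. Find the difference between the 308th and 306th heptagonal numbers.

308·(5·308 − 3)/2 = 236698 and 306·(5·306 − 3)/2 = 233631.
Difference: 236698 − 233631 = 3067.

3067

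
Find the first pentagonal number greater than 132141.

132165

Solve n(3n−1)/2 > 132141 for integer n.
The largest n with value ≤ 132141 is 296 (since 131276 ≤ 132141 < 132165), so the first above is n = 297, value 132165.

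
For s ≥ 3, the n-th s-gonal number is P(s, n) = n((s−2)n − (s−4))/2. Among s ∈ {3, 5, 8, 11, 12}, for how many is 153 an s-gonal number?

s = 3: P(3, 17) = 153. ✓
s = 5: P(5, 10) = 145 and P(5, 11) = 176; 153 is not s-gonal.
s = 8: P(8, 7) = 133 and P(8, 8) = 176; 153 is not s-gonal.
s = 11: P(11, 6) = 141 and P(11, 7) = 196; 153 is not s-gonal.
s = 12: P(12, 5) = 105 and P(12, 6) = 156; 153 is not s-gonal.
Hits: s ∈ {3} → 1.

1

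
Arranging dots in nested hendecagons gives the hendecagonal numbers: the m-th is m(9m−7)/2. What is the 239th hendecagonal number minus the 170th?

126753

239·(9·239 − 7)/2 = 256208 and 170·(9·170 − 7)/2 = 129455.
Difference: 256208 − 129455 = 126753.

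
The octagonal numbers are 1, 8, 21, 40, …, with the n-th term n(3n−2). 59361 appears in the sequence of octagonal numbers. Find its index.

Set n(3n−2) = 59361, giving 3n² − 2n − 59361 = 0.
The discriminant is 4 + 12·59361 = 712336, and √712336 = 844.
So n = (2 + 844) / 6 = 846/6 = 141.
Check: 141·(3·141 − 2) = 59361. ✓

141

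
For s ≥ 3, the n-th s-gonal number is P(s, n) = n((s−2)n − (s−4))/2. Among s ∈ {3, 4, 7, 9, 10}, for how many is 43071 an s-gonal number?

s = 3: P(3, 293) = 43071. ✓
s = 4: P(4, 207) = 42849 and P(4, 208) = 43264; 43071 is not s-gonal.
s = 7: P(7, 131) = 42706 and P(7, 132) = 43362; 43071 is not s-gonal.
s = 9: P(9, 111) = 42846 and P(9, 112) = 43624; 43071 is not s-gonal.
s = 10: P(10, 104) = 42952 and P(10, 105) = 43785; 43071 is not s-gonal.
Hits: s ∈ {3} → 1.

1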